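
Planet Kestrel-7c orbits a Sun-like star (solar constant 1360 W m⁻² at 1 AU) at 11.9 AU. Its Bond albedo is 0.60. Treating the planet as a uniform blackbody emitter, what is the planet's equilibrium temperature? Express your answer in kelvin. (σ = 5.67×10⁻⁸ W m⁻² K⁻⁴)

T_eq ≈ 64.2 K

Flux at 11.9 AU: S = 1360/11.9² = 9.60 W m⁻².
Energy balance: absorbed = emitted ⇒ πR²·S(1−A) = 4πR²·σT_eq⁴, so T_eq⁴ = S(1−A)/(4σ).
T_eq = [9.60 × 0.40 / (4 × 5.67×10⁻⁸)]^(1/4) = (1.69×10⁷)^(1/4) = 64.2 K.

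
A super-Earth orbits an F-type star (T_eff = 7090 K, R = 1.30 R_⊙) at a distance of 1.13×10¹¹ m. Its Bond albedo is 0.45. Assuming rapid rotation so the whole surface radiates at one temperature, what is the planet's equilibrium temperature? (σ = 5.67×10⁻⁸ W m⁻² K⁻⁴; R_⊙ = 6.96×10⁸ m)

T_eq ≈ 386 K

R_⋆ = 1.30 × 6.96×10⁸ = 9.05×10⁸ m.
L = 4πR_⋆²σT_⋆⁴ = 4π(9.05×10⁸)² × 5.67×10⁻⁸ × (7090)⁴ = 1.47×10²⁷ W.
S = L/(4πd²) = 9190 W m⁻².
Energy balance: absorbed = emitted ⇒ πR²·S(1−A) = 4πR²·σT_eq⁴, so T_eq⁴ = S(1−A)/(4σ).
T_eq = [9190 × 0.55 / (4 × 5.67×10⁻⁸)]^(1/4) = (2.23×10¹⁰)^(1/4) = 386 K.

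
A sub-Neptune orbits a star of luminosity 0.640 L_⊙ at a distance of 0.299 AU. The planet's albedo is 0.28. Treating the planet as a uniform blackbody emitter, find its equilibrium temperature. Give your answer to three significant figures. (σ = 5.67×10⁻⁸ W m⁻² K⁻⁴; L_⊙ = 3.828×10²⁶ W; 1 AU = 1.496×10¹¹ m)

d = 0.299 AU = 4.47×10¹⁰ m.
L = 0.640 × 3.828×10²⁶ = 2.45×10²⁶ W.
Flux: S = L/(4πd²) = 2.45×10²⁶/(4π×(4.47×10¹⁰)²) = 9740 W m⁻².
Energy balance: absorbed = emitted ⇒ πR²·S(1−A) = 4πR²·σT_eq⁴, so T_eq⁴ = S(1−A)/(4σ).
T_eq = [9740 × 0.72 / (4 × 5.67×10⁻⁸)]^(1/4) = (3.09×10¹⁰)^(1/4) = 419 K.

T_eq ≈ 419 K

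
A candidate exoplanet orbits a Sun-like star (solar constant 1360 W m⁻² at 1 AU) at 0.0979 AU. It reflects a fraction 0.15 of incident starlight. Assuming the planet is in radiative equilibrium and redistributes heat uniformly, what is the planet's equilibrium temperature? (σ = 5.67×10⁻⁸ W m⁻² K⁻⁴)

T_eq ≈ 854 K

Flux at 0.0979 AU: S = 1360/0.0979² = 1.42×10⁵ W m⁻².
Energy balance: absorbed = emitted ⇒ πR²·S(1−A) = 4πR²·σT_eq⁴, so T_eq⁴ = S(1−A)/(4σ).
T_eq = [1.42×10⁵ × 0.85 / (4 × 5.67×10⁻⁸)]^(1/4) = (5.32×10¹¹)^(1/4) = 854 K.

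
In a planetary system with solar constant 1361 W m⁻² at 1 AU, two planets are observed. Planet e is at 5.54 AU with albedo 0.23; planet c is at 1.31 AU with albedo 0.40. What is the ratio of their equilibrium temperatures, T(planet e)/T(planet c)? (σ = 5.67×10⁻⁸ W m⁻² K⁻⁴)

T_eq = [S₀(1−A)/(4σd²)]^(1/4), so T ∝ (1−A)^(1/4) / √d.
T₁ = [1361×0.77/(4×5.67×10⁻⁸×5.54²)]^(1/4) = 110.77 K.
T₂ = [1361×0.60/(4×5.67×10⁻⁸×1.31²)]^(1/4) = 214.02 K.

T₁/T₂ ≈ 0.518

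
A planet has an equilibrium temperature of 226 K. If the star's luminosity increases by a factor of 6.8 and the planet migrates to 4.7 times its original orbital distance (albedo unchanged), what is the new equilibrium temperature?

T_eq ∝ L^(1/4) · d^(−1/2).
T′ = 226 × 6.8^(1/4) / 4.7^(1/2) = 168 K.

T_eq ≈ 168 K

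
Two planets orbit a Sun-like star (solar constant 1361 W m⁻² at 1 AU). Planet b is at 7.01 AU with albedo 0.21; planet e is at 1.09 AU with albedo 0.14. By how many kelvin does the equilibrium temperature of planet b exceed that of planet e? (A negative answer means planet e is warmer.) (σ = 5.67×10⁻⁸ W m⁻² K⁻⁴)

ΔT ≈ -157.6 K

T_eq = [S₀(1−A)/(4σd²)]^(1/4), so T ∝ (1−A)^(1/4) / √d.
T₁ = [1361×0.79/(4×5.67×10⁻⁸×7.01²)]^(1/4) = 99.11 K.
T₂ = [1361×0.86/(4×5.67×10⁻⁸×1.09²)]^(1/4) = 256.72 K.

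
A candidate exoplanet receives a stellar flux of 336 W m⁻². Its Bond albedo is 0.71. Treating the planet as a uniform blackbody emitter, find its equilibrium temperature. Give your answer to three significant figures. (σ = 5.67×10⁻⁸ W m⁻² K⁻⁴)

Energy balance: absorbed = emitted ⇒ πR²·S(1−A) = 4πR²·σT_eq⁴, so T_eq⁴ = S(1−A)/(4σ).
T_eq = [336 × 0.29 / (4 × 5.67×10⁻⁸)]^(1/4) = (4.30×10⁸)^(1/4) = 144 K.

T_eq ≈ 144 K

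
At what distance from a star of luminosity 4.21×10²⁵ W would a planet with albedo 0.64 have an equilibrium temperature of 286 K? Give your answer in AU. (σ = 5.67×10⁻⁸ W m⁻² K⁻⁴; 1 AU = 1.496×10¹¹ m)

From T_eq⁴ = L(1−A)/(16πσd²): d = √[L(1−A)/(16πσT_eq⁴)].
d = √[4.21×10²⁵ × 0.36 / (16π × 5.67×10⁻⁸ × (286)⁴)] = 2.82×10¹⁰ m = 0.188 AU.

d ≈ 0.188 AU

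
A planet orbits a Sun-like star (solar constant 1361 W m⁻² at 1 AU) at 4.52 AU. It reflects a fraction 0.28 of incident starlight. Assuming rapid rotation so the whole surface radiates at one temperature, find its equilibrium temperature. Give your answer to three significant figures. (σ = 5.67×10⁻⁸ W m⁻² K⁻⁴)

T_eq ≈ 121 K

Flux at 4.52 AU: S = 1361/4.52² = 66.6 W m⁻².
Energy balance: absorbed = emitted ⇒ πR²·S(1−A) = 4πR²·σT_eq⁴, so T_eq⁴ = S(1−A)/(4σ).
T_eq = [66.6 × 0.72 / (4 × 5.67×10⁻⁸)]^(1/4) = (2.11×10⁸)^(1/4) = 121 K.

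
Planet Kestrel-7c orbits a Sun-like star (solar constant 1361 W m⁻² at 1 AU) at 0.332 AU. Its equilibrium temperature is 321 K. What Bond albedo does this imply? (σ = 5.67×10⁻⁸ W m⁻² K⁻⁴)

A ≈ 0.80

Flux at 0.332 AU: S = 1361/0.332² = 1.23×10⁴ W m⁻².
From T_eq⁴ = S(1−A)/(4σ): 1−A = 4σT_eq⁴/S.
1−A = 4 × 5.67×10⁻⁸ × (321)⁴ / 1.23×10⁴ = 0.195.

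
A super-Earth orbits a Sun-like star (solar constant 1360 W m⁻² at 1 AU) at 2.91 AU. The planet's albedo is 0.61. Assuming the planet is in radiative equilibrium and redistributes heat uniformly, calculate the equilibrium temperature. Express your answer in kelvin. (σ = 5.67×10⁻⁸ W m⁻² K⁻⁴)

T_eq ≈ 129 K

Flux at 2.91 AU: S = 1360/2.91² = 161 W m⁻².
Energy balance: absorbed = emitted ⇒ πR²·S(1−A) = 4πR²·σT_eq⁴, so T_eq⁴ = S(1−A)/(4σ).
T_eq = [161 × 0.39 / (4 × 5.67×10⁻⁸)]^(1/4) = (2.76×10⁸)^(1/4) = 129 K.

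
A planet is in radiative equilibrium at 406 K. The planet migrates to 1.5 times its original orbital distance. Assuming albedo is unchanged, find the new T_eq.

T_eq ∝ L^(1/4) · d^(−1/2).
T′ = 406 / 1.5^(1/2) = 331 K.

T_eq ≈ 331 K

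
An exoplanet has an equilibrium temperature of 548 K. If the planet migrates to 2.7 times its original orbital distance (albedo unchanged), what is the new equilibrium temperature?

T_eq ∝ L^(1/4) · d^(−1/2).
T′ = 548 / 2.7^(1/2) = 334 K.

T_eq ≈ 334 K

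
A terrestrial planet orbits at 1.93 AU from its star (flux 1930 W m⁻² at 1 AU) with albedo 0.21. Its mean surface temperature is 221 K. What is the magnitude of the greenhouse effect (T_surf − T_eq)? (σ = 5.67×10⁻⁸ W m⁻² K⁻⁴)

S = 1930/1.93² = 518.1 W m⁻².
T_eq = [S(1−A)/(4σ)]^(1/4) = [518.1×0.79/(4×5.67×10⁻⁸)]^(1/4) = 206.1 K.
ΔT = T_surf − T_eq = 221 − 206.1.

ΔT ≈ 14.9 K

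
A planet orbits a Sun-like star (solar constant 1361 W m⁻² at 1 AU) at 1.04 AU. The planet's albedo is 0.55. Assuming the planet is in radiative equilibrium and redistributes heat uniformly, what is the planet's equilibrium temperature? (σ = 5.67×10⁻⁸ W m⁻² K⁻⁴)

Flux at 1.04 AU: S = 1361/1.04² = 1260 W m⁻².
Energy balance: absorbed = emitted ⇒ πR²·S(1−A) = 4πR²·σT_eq⁴, so T_eq⁴ = S(1−A)/(4σ).
T_eq = [1260 × 0.45 / (4 × 5.67×10⁻⁸)]^(1/4) = (2.50×10⁹)^(1/4) = 224 K.

T_eq ≈ 224 K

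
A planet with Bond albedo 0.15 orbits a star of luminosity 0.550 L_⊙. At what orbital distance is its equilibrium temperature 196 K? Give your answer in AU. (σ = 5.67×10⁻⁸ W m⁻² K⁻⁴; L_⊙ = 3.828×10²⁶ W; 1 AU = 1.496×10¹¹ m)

d ≈ 1.38 AU

L = 0.550 × 3.828×10²⁶ = 2.11×10²⁶ W.
From T_eq⁴ = L(1−A)/(16πσd²): d = √[L(1−A)/(16πσT_eq⁴)].
d = √[2.11×10²⁶ × 0.85 / (16π × 5.67×10⁻⁸ × (196)⁴)] = 2.06×10¹¹ m = 1.38 AU.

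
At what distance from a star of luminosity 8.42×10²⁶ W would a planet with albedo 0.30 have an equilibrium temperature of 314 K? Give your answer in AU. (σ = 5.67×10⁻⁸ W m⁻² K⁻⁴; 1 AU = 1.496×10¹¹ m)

d ≈ 0.975 AU

From T_eq⁴ = L(1−A)/(16πσd²): d = √[L(1−A)/(16πσT_eq⁴)].
d = √[8.42×10²⁶ × 0.70 / (16π × 5.67×10⁻⁸ × (314)⁴)] = 1.46×10¹¹ m = 0.975 AU.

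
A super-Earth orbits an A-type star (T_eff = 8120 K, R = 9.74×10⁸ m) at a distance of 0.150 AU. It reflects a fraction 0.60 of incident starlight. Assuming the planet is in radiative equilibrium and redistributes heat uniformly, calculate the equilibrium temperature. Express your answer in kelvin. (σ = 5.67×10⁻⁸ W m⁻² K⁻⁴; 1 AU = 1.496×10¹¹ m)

d = 0.150 AU = 2.24×10¹⁰ m.
L = 4πR_⋆²σT_⋆⁴ = 4π(9.74×10⁸)² × 5.67×10⁻⁸ × (8120)⁴ = 2.94×10²⁷ W.
S = L/(4πd²) = 4.64×10⁵ W m⁻².
Energy balance: absorbed = emitted ⇒ πR²·S(1−A) = 4πR²·σT_eq⁴, so T_eq⁴ = S(1−A)/(4σ).
T_eq = [4.64×10⁵ × 0.40 / (4 × 5.67×10⁻⁸)]^(1/4) = (8.19×10¹¹)^(1/4) = 951 K.

T_eq ≈ 951 K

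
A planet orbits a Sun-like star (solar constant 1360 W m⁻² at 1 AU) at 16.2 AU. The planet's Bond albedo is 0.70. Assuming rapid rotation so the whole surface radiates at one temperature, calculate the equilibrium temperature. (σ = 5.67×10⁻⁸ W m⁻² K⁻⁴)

T_eq ≈ 51.2 K

Flux at 16.2 AU: S = 1360/16.2² = 5.18 W m⁻².
Energy balance: absorbed = emitted ⇒ πR²·S(1−A) = 4πR²·σT_eq⁴, so T_eq⁴ = S(1−A)/(4σ).
T_eq = [5.18 × 0.30 / (4 × 5.67×10⁻⁸)]^(1/4) = (6.85×10⁶)^(1/4) = 51.2 K.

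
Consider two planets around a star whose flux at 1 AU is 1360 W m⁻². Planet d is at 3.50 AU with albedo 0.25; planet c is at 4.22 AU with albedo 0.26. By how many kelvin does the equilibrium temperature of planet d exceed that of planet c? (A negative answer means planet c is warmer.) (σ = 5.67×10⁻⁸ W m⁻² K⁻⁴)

T_eq = [S₀(1−A)/(4σd²)]^(1/4), so T ∝ (1−A)^(1/4) / √d.
T₁ = [1360×0.75/(4×5.67×10⁻⁸×3.50²)]^(1/4) = 138.42 K.
T₂ = [1360×0.74/(4×5.67×10⁻⁸×4.22²)]^(1/4) = 125.64 K.

ΔT ≈ 12.8 K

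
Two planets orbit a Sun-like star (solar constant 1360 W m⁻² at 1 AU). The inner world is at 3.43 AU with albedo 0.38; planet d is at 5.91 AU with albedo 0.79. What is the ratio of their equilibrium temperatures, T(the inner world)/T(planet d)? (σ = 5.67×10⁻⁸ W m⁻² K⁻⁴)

T_eq = [S₀(1−A)/(4σd²)]^(1/4), so T ∝ (1−A)^(1/4) / √d.
T₁ = [1360×0.62/(4×5.67×10⁻⁸×3.43²)]^(1/4) = 133.33 K.
T₂ = [1360×0.21/(4×5.67×10⁻⁸×5.91²)]^(1/4) = 77.49 K.

T₁/T₂ ≈ 1.721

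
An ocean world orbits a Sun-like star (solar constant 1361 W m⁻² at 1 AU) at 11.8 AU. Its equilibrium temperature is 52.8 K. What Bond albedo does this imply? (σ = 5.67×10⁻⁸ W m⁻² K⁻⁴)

A ≈ 0.82

Flux at 11.8 AU: S = 1361/11.8² = 9.77 W m⁻².
From T_eq⁴ = S(1−A)/(4σ): 1−A = 4σT_eq⁴/S.
1−A = 4 × 5.67×10⁻⁸ × (52.8)⁴ / 9.77 = 0.180.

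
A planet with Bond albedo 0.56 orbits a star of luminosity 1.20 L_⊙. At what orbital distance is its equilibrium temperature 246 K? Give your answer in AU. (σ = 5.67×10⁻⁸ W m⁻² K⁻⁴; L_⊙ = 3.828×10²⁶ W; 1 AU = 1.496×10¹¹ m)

d ≈ 0.930 AU

L = 1.20 × 3.828×10²⁶ = 4.59×10²⁶ W.
From T_eq⁴ = L(1−A)/(16πσd²): d = √[L(1−A)/(16πσT_eq⁴)].
d = √[4.59×10²⁶ × 0.44 / (16π × 5.67×10⁻⁸ × (246)⁴)] = 1.39×10¹¹ m = 0.930 AU.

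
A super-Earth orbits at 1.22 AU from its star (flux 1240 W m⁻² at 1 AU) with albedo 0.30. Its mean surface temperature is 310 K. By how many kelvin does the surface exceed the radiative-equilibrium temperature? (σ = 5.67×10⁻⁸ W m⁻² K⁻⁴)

S = 1240/1.22² = 833.1 W m⁻².
T_eq = [S(1−A)/(4σ)]^(1/4) = [833.1×0.70/(4×5.67×10⁻⁸)]^(1/4) = 225.2 K.
ΔT = T_surf − T_eq = 310 − 225.2.

ΔT ≈ 84.8 K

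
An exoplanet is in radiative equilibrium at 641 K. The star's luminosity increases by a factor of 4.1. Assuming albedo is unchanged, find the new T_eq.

T_eq ≈ 912 K

T_eq ∝ L^(1/4) · d^(−1/2).
T′ = 641 × 4.1^(1/4) = 912 K.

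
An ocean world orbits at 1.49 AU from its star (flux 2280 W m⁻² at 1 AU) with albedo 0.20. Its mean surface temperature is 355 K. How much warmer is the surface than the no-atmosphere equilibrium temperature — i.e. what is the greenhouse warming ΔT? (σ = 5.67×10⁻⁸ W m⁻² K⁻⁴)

ΔT ≈ 109.7 K

S = 2280/1.49² = 1027 W m⁻².
T_eq = [S(1−A)/(4σ)]^(1/4) = [1027×0.80/(4×5.67×10⁻⁸)]^(1/4) = 245.3 K.
ΔT = T_surf − T_eq = 355 − 245.3.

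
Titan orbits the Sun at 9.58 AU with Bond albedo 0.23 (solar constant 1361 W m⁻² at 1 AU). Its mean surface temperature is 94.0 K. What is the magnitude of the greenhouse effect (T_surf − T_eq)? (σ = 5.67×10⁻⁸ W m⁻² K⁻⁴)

S = 1361/9.58² = 14.83 W m⁻².
T_eq = [S(1−A)/(4σ)]^(1/4) = [14.83×0.77/(4×5.67×10⁻⁸)]^(1/4) = 84.2 K.
ΔT = T_surf − T_eq = 94 − 84.2.

ΔT ≈ 9.8 K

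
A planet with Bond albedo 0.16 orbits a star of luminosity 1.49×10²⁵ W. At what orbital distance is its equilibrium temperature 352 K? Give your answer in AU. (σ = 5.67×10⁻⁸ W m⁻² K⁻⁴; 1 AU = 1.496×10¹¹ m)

d ≈ 0.113 AU

From T_eq⁴ = L(1−A)/(16πσd²): d = √[L(1−A)/(16πσT_eq⁴)].
d = √[1.49×10²⁵ × 0.84 / (16π × 5.67×10⁻⁸ × (352)⁴)] = 1.69×10¹⁰ m = 0.113 AU.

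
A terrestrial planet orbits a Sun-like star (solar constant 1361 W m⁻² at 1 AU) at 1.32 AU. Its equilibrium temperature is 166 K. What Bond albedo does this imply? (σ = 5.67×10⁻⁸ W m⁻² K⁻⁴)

A ≈ 0.78

Flux at 1.32 AU: S = 1361/1.32² = 781 W m⁻².
From T_eq⁴ = S(1−A)/(4σ): 1−A = 4σT_eq⁴/S.
1−A = 4 × 5.67×10⁻⁸ × (166)⁴ / 781 = 0.220.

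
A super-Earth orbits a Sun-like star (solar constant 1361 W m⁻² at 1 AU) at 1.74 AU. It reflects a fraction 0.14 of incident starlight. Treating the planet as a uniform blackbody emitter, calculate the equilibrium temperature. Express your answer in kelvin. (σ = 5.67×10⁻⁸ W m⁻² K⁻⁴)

T_eq ≈ 203 K

Flux at 1.74 AU: S = 1361/1.74² = 450 W m⁻².
Energy balance: absorbed = emitted ⇒ πR²·S(1−A) = 4πR²·σT_eq⁴, so T_eq⁴ = S(1−A)/(4σ).
T_eq = [450 × 0.86 / (4 × 5.67×10⁻⁸)]^(1/4) = (1.70×10⁹)^(1/4) = 203 K.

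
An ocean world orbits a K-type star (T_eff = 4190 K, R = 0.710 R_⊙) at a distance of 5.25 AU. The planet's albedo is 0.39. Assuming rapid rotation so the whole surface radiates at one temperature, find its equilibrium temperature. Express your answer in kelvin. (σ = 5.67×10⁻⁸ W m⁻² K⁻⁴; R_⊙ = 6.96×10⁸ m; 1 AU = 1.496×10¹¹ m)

T_eq ≈ 65.7 K

R_⋆ = 0.710 × 6.96×10⁸ = 4.94×10⁸ m.
d = 5.25 AU = 7.85×10¹¹ m.
L = 4πR_⋆²σT_⋆⁴ = 4π(4.94×10⁸)² × 5.67×10⁻⁸ × (4190)⁴ = 5.36×10²⁵ W.
S = L/(4πd²) = 6.92 W m⁻².
Energy balance: absorbed = emitted ⇒ πR²·S(1−A) = 4πR²·σT_eq⁴, so T_eq⁴ = S(1−A)/(4σ).
T_eq = [6.92 × 0.61 / (4 × 5.67×10⁻⁸)]^(1/4) = (1.86×10⁷)^(1/4) = 65.7 K.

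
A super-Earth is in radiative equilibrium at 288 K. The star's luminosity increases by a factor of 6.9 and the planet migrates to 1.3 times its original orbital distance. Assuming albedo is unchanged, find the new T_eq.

T_eq ∝ L^(1/4) · d^(−1/2).
T′ = 288 × 6.9^(1/4) / 1.3^(1/2) = 409 K.

T_eq ≈ 409 K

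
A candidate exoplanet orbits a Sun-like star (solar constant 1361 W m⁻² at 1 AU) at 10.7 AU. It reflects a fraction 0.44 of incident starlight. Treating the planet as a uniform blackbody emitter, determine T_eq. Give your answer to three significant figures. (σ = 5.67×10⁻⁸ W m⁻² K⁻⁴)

T_eq ≈ 73.6 K

Flux at 10.7 AU: S = 1361/10.7² = 11.9 W m⁻².
Energy balance: absorbed = emitted ⇒ πR²·S(1−A) = 4πR²·σT_eq⁴, so T_eq⁴ = S(1−A)/(4σ).
T_eq = [11.9 × 0.56 / (4 × 5.67×10⁻⁸)]^(1/4) = (2.94×10⁷)^(1/4) = 73.6 K.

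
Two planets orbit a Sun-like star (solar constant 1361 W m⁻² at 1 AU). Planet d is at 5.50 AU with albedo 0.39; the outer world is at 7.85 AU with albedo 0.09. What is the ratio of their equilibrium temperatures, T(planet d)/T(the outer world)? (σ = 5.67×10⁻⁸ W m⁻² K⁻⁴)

T_eq = [S₀(1−A)/(4σd²)]^(1/4), so T ∝ (1−A)^(1/4) / √d.
T₁ = [1361×0.61/(4×5.67×10⁻⁸×5.50²)]^(1/4) = 104.88 K.
T₂ = [1361×0.91/(4×5.67×10⁻⁸×7.85²)]^(1/4) = 97.02 K.

T₁/T₂ ≈ 1.081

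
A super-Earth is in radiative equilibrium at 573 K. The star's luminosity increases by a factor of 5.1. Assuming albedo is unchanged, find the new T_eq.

T_eq ≈ 861 K

T_eq ∝ L^(1/4) · d^(−1/2).
T′ = 573 × 5.1^(1/4) = 861 K.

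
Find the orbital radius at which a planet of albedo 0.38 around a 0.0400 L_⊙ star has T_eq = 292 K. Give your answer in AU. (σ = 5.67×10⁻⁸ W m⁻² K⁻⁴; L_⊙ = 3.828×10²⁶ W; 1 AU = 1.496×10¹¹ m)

L = 0.0400 × 3.828×10²⁶ = 1.53×10²⁵ W.
From T_eq⁴ = L(1−A)/(16πσd²): d = √[L(1−A)/(16πσT_eq⁴)].
d = √[1.53×10²⁵ × 0.62 / (16π × 5.67×10⁻⁸ × (292)⁴)] = 2.14×10¹⁰ m = 0.143 AU.

d ≈ 0.143 AU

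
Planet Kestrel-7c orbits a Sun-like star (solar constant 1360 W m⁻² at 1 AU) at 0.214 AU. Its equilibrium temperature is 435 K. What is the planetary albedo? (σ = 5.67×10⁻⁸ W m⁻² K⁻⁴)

A ≈ 0.73

Flux at 0.214 AU: S = 1360/0.214² = 2.97×10⁴ W m⁻².
From T_eq⁴ = S(1−A)/(4σ): 1−A = 4σT_eq⁴/S.
1−A = 4 × 5.67×10⁻⁸ × (435)⁴ / 2.97×10⁴ = 0.273.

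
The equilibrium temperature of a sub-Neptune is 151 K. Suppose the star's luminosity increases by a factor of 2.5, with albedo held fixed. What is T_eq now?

T_eq ∝ L^(1/4) · d^(−1/2).
T′ = 151 × 2.5^(1/4) = 190 K.

T_eq ≈ 190 K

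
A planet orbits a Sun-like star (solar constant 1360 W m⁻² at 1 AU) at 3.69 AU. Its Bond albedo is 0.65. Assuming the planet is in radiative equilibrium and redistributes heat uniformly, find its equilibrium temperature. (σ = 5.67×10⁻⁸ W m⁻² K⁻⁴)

Flux at 3.69 AU: S = 1360/3.69² = 99.9 W m⁻².
Energy balance: absorbed = emitted ⇒ πR²·S(1−A) = 4πR²·σT_eq⁴, so T_eq⁴ = S(1−A)/(4σ).
T_eq = [99.9 × 0.35 / (4 × 5.67×10⁻⁸)]^(1/4) = (1.54×10⁸)^(1/4) = 111 K.

T_eq ≈ 111 K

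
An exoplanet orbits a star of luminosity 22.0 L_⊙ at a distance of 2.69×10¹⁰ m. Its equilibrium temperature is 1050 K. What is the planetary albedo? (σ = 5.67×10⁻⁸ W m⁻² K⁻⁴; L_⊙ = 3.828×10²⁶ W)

L = 22.0 × 3.828×10²⁶ = 8.42×10²⁷ W.
Flux: S = L/(4πd²) = 8.42×10²⁷/(4π×(2.69×10¹⁰)²) = 9.26×10⁵ W m⁻².
From T_eq⁴ = S(1−A)/(4σ): 1−A = 4σT_eq⁴/S.
1−A = 4 × 5.67×10⁻⁸ × (1050)⁴ / 9.26×10⁵ = 0.298.

A ≈ 0.70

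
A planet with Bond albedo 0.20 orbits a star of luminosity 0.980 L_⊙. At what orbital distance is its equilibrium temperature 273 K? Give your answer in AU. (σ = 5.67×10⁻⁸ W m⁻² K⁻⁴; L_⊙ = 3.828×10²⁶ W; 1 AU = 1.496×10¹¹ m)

L = 0.980 × 3.828×10²⁶ = 3.75×10²⁶ W.
From T_eq⁴ = L(1−A)/(16πσd²): d = √[L(1−A)/(16πσT_eq⁴)].
d = √[3.75×10²⁶ × 0.80 / (16π × 5.67×10⁻⁸ × (273)⁴)] = 1.38×10¹¹ m = 0.920 AU.

d ≈ 0.920 AU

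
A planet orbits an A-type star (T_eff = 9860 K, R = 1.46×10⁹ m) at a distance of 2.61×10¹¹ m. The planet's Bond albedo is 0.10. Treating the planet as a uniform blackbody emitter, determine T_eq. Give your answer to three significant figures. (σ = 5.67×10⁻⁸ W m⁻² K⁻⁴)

L = 4πR_⋆²σT_⋆⁴ = 4π(1.46×10⁹)² × 5.67×10⁻⁸ × (9860)⁴ = 1.44×10²⁸ W.
S = L/(4πd²) = 1.68×10⁴ W m⁻².
Energy balance: absorbed = emitted ⇒ πR²·S(1−A) = 4πR²·σT_eq⁴, so T_eq⁴ = S(1−A)/(4σ).
T_eq = [1.68×10⁴ × 0.90 / (4 × 5.67×10⁻⁸)]^(1/4) = (6.65×10¹⁰)^(1/4) = 508 K.

T_eq ≈ 508 K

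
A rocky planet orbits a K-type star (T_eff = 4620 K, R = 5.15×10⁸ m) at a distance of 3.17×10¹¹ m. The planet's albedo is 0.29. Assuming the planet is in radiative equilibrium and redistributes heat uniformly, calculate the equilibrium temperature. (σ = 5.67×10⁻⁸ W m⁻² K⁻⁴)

L = 4πR_⋆²σT_⋆⁴ = 4π(5.15×10⁸)² × 5.67×10⁻⁸ × (4620)⁴ = 8.61×10²⁵ W.
S = L/(4πd²) = 68.2 W m⁻².
Energy balance: absorbed = emitted ⇒ πR²·S(1−A) = 4πR²·σT_eq⁴, so T_eq⁴ = S(1−A)/(4σ).
T_eq = [68.2 × 0.71 / (4 × 5.67×10⁻⁸)]^(1/4) = (2.13×10⁸)^(1/4) = 121 K.

T_eq ≈ 121 K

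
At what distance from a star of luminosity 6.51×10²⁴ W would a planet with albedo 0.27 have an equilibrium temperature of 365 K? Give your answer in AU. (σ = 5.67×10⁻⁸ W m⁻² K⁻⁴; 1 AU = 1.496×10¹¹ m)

d ≈ 0.0648 AU

From T_eq⁴ = L(1−A)/(16πσd²): d = √[L(1−A)/(16πσT_eq⁴)].
d = √[6.51×10²⁴ × 0.73 / (16π × 5.67×10⁻⁸ × (365)⁴)] = 9.69×10⁹ m = 0.0648 AU.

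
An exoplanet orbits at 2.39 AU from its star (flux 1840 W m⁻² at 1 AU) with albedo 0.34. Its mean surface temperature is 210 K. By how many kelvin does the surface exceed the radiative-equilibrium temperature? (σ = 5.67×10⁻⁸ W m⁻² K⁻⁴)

S = 1840/2.39² = 322.1 W m⁻².
T_eq = [S(1−A)/(4σ)]^(1/4) = [322.1×0.66/(4×5.67×10⁻⁸)]^(1/4) = 175.0 K.
ΔT = T_surf − T_eq = 210 − 175.0.

ΔT ≈ 35.0 K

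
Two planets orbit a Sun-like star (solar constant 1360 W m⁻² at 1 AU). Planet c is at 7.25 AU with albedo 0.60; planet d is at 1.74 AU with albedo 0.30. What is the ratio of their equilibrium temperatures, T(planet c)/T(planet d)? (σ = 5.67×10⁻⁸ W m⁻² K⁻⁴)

T_eq = [S₀(1−A)/(4σd²)]^(1/4), so T ∝ (1−A)^(1/4) / √d.
T₁ = [1360×0.40/(4×5.67×10⁻⁸×7.25²)]^(1/4) = 82.19 K.
T₂ = [1360×0.70/(4×5.67×10⁻⁸×1.74²)]^(1/4) = 192.96 K.

T₁/T₂ ≈ 0.426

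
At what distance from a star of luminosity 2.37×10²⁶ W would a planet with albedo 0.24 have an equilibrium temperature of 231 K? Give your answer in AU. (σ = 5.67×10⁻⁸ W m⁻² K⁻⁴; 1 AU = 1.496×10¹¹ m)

d ≈ 0.996 AU

From T_eq⁴ = L(1−A)/(16πσd²): d = √[L(1−A)/(16πσT_eq⁴)].
d = √[2.37×10²⁶ × 0.76 / (16π × 5.67×10⁻⁸ × (231)⁴)] = 1.49×10¹¹ m = 0.996 AU.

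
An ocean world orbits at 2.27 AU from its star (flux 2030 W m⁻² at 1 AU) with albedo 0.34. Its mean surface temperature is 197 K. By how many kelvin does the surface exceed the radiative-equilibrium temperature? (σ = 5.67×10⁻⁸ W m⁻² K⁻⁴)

ΔT ≈ 13.0 K

S = 2030/2.27² = 394.0 W m⁻².
T_eq = [S(1−A)/(4σ)]^(1/4) = [394.0×0.66/(4×5.67×10⁻⁸)]^(1/4) = 184.0 K.
ΔT = T_surf − T_eq = 197 − 184.0.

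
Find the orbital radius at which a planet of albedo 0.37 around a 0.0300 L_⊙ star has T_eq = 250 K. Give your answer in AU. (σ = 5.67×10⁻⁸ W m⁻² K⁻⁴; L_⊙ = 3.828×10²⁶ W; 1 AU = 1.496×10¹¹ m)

d ≈ 0.170 AU

L = 0.0300 × 3.828×10²⁶ = 1.15×10²⁵ W.
From T_eq⁴ = L(1−A)/(16πσd²): d = √[L(1−A)/(16πσT_eq⁴)].
d = √[1.15×10²⁵ × 0.63 / (16π × 5.67×10⁻⁸ × (250)⁴)] = 2.55×10¹⁰ m = 0.170 AU.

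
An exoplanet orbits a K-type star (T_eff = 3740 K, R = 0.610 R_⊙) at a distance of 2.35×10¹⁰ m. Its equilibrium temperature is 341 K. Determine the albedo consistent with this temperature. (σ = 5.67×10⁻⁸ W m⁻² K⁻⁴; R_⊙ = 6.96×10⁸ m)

A ≈ 0.15

R_⋆ = 0.610 × 6.96×10⁸ = 4.25×10⁸ m.
L = 4πR_⋆²σT_⋆⁴ = 4π(4.25×10⁸)² × 5.67×10⁻⁸ × (3740)⁴ = 2.51×10²⁵ W.
S = L/(4πd²) = 3620 W m⁻².
From T_eq⁴ = S(1−A)/(4σ): 1−A = 4σT_eq⁴/S.
1−A = 4 × 5.67×10⁻⁸ × (341)⁴ / 3620 = 0.847.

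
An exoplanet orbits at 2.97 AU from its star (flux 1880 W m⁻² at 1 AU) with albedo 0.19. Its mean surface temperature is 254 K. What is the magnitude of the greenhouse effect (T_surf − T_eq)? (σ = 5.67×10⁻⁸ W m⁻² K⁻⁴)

S = 1880/2.97² = 213.1 W m⁻².
T_eq = [S(1−A)/(4σ)]^(1/4) = [213.1×0.81/(4×5.67×10⁻⁸)]^(1/4) = 166.1 K.
ΔT = T_surf − T_eq = 254 − 166.1.

ΔT ≈ 87.9 K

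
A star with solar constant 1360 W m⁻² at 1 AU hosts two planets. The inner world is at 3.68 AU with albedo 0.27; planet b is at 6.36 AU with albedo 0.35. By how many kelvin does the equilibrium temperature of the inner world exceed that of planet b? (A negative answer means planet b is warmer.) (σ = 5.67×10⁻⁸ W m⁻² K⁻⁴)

T_eq = [S₀(1−A)/(4σd²)]^(1/4), so T ∝ (1−A)^(1/4) / √d.
T₁ = [1360×0.73/(4×5.67×10⁻⁸×3.68²)]^(1/4) = 134.09 K.
T₂ = [1360×0.65/(4×5.67×10⁻⁸×6.36²)]^(1/4) = 99.08 K.

ΔT ≈ 35.0 K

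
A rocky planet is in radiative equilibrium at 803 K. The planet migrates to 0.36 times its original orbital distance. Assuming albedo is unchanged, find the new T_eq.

T_eq ≈ 1340 K

T_eq ∝ L^(1/4) · d^(−1/2).
T′ = 803 / 0.36^(1/2) = 1340 K.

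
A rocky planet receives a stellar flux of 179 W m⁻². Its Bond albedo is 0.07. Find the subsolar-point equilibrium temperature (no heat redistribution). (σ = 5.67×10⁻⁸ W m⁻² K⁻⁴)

T_ss ≈ 233 K

At the subsolar point the surface absorbs S(1−A) and emits σT⁴ per unit area — no factor of 4, since only the local patch is in balance.
T = [179 × 0.93 / 5.67×10⁻⁸]^(1/4) = (2.94×10⁹)^(1/4) = 233 K.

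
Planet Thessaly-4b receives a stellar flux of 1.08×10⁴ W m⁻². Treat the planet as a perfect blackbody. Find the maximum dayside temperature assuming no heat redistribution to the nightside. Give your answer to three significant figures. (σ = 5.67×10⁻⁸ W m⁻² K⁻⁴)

With no redistribution each surface element balances locally: S(1−A) = σT⁴.
T = [1.08×10⁴ × 1.00 / 5.67×10⁻⁸]^(1/4) = (1.90×10¹¹)^(1/4) = 661 K.

T_ss ≈ 661 K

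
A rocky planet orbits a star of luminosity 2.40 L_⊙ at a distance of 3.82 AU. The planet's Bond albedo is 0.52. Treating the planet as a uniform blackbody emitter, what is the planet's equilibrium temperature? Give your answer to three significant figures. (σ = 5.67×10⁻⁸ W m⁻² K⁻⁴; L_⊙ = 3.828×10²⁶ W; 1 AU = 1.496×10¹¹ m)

d = 3.82 AU = 5.71×10¹¹ m.
L = 2.40 × 3.828×10²⁶ = 9.19×10²⁶ W.
Flux: S = L/(4πd²) = 9.19×10²⁶/(4π×(5.71×10¹¹)²) = 224 W m⁻².
Energy balance: absorbed = emitted ⇒ πR²·S(1−A) = 4πR²·σT_eq⁴, so T_eq⁴ = S(1−A)/(4σ).
T_eq = [224 × 0.48 / (4 × 5.67×10⁻⁸)]^(1/4) = (4.74×10⁸)^(1/4) = 148 K.

T_eq ≈ 148 K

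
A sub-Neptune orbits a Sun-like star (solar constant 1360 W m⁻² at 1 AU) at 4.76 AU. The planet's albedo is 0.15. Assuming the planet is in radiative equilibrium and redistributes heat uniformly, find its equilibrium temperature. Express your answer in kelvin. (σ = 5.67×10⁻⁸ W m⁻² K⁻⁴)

T_eq ≈ 122 K

Flux at 4.76 AU: S = 1360/4.76² = 60.0 W m⁻².
Energy balance: absorbed = emitted ⇒ πR²·S(1−A) = 4πR²·σT_eq⁴, so T_eq⁴ = S(1−A)/(4σ).
T_eq = [60.0 × 0.85 / (4 × 5.67×10⁻⁸)]^(1/4) = (2.25×10⁸)^(1/4) = 122 K.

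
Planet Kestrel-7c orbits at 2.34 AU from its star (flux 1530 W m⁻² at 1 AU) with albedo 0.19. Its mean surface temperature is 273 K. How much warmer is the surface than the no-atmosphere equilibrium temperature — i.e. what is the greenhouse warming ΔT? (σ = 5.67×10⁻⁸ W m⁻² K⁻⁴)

S = 1530/2.34² = 279.4 W m⁻².
T_eq = [S(1−A)/(4σ)]^(1/4) = [279.4×0.81/(4×5.67×10⁻⁸)]^(1/4) = 177.7 K.
ΔT = T_surf − T_eq = 273 − 177.7.

ΔT ≈ 95.3 K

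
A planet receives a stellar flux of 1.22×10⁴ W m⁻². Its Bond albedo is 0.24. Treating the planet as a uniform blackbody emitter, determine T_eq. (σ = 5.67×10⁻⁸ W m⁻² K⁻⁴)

T_eq ≈ 450 K

Energy balance: absorbed = emitted ⇒ πR²·S(1−A) = 4πR²·σT_eq⁴, so T_eq⁴ = S(1−A)/(4σ).
T_eq = [1.22×10⁴ × 0.76 / (4 × 5.67×10⁻⁸)]^(1/4) = (4.09×10¹⁰)^(1/4) = 450 K.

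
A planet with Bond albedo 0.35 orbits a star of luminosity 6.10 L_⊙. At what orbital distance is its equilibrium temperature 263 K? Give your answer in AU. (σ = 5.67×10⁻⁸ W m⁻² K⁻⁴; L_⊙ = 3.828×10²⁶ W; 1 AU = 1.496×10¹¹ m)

d ≈ 2.23 AU

L = 6.10 × 3.828×10²⁶ = 2.34×10²⁷ W.
From T_eq⁴ = L(1−A)/(16πσd²): d = √[L(1−A)/(16πσT_eq⁴)].
d = √[2.34×10²⁷ × 0.65 / (16π × 5.67×10⁻⁸ × (263)⁴)] = 3.34×10¹¹ m = 2.23 AU.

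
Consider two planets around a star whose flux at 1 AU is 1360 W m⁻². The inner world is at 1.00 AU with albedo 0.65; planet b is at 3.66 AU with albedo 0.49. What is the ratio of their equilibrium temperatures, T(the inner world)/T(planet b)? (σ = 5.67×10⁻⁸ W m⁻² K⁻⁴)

T₁/T₂ ≈ 1.741

T_eq = [S₀(1−A)/(4σd²)]^(1/4), so T ∝ (1−A)^(1/4) / √d.
T₁ = [1360×0.35/(4×5.67×10⁻⁸×1.00²)]^(1/4) = 214.04 K.
T₂ = [1360×0.51/(4×5.67×10⁻⁸×3.66²)]^(1/4) = 122.92 K.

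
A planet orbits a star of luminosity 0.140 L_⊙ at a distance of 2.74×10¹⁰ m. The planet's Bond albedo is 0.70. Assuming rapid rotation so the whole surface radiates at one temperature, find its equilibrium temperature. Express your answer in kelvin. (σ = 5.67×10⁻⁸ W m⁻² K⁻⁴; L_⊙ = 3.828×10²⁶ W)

T_eq ≈ 294 K

L = 0.140 × 3.828×10²⁶ = 5.36×10²⁵ W.
Flux: S = L/(4πd²) = 5.36×10²⁵/(4π×(2.74×10¹⁰)²) = 5680 W m⁻².
Energy balance: absorbed = emitted ⇒ πR²·S(1−A) = 4πR²·σT_eq⁴, so T_eq⁴ = S(1−A)/(4σ).
T_eq = [5680 × 0.30 / (4 × 5.67×10⁻⁸)]^(1/4) = (7.51×10⁹)^(1/4) = 294 K.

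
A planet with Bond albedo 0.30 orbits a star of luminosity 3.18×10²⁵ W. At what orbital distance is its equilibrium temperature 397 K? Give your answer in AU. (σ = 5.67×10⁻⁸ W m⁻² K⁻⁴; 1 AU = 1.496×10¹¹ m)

From T_eq⁴ = L(1−A)/(16πσd²): d = √[L(1−A)/(16πσT_eq⁴)].
d = √[3.18×10²⁵ × 0.70 / (16π × 5.67×10⁻⁸ × (397)⁴)] = 1.77×10¹⁰ m = 0.119 AU.

d ≈ 0.119 AU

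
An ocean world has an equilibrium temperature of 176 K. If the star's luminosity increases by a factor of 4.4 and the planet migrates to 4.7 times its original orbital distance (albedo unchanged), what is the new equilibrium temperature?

T_eq ≈ 118 K

T_eq ∝ L^(1/4) · d^(−1/2).
T′ = 176 × 4.4^(1/4) / 4.7^(1/2) = 118 K.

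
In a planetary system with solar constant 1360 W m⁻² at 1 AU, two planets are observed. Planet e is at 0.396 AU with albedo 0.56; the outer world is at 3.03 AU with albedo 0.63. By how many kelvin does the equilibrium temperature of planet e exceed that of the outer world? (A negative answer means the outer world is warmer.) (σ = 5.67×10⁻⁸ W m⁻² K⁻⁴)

T_eq = [S₀(1−A)/(4σd²)]^(1/4), so T ∝ (1−A)^(1/4) / √d.
T₁ = [1360×0.44/(4×5.67×10⁻⁸×0.396²)]^(1/4) = 360.16 K.
T₂ = [1360×0.37/(4×5.67×10⁻⁸×3.03²)]^(1/4) = 124.68 K.

ΔT ≈ 235.5 K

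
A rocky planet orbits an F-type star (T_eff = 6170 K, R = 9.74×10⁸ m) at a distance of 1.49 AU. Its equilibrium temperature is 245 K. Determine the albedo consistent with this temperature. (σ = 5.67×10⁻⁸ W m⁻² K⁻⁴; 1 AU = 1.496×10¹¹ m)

A ≈ 0.48

d = 1.49 AU = 2.23×10¹¹ m.
L = 4πR_⋆²σT_⋆⁴ = 4π(9.74×10⁸)² × 5.67×10⁻⁸ × (6170)⁴ = 9.80×10²⁶ W.
S = L/(4πd²) = 1570 W m⁻².
From T_eq⁴ = S(1−A)/(4σ): 1−A = 4σT_eq⁴/S.
1−A = 4 × 5.67×10⁻⁸ × (245)⁴ / 1570 = 0.521.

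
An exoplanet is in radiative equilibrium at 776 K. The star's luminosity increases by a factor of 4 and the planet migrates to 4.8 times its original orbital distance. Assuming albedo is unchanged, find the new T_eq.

T_eq ≈ 501 K

T_eq ∝ L^(1/4) · d^(−1/2).
T′ = 776 × 4^(1/4) / 4.8^(1/2) = 501 K.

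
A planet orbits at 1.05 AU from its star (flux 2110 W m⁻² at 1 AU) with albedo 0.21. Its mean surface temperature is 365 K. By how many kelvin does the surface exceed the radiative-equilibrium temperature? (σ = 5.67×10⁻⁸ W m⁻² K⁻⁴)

S = 2110/1.05² = 1914 W m⁻².
T_eq = [S(1−A)/(4σ)]^(1/4) = [1914×0.79/(4×5.67×10⁻⁸)]^(1/4) = 285.7 K.
ΔT = T_surf − T_eq = 365 − 285.7.

ΔT ≈ 79.3 K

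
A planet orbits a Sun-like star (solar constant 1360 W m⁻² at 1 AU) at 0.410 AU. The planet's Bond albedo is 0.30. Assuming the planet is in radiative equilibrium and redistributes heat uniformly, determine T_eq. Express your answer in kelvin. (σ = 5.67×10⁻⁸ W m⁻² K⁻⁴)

Flux at 0.410 AU: S = 1360/0.410² = 8090 W m⁻².
Energy balance: absorbed = emitted ⇒ πR²·S(1−A) = 4πR²·σT_eq⁴, so T_eq⁴ = S(1−A)/(4σ).
T_eq = [8090 × 0.70 / (4 × 5.67×10⁻⁸)]^(1/4) = (2.50×10¹⁰)^(1/4) = 398 K.

T_eq ≈ 398 K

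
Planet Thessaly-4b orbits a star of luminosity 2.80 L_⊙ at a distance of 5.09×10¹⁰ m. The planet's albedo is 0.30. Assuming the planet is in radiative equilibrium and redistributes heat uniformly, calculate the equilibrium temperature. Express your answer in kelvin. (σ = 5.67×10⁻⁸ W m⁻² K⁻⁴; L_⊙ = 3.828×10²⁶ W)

L = 2.80 × 3.828×10²⁶ = 1.07×10²⁷ W.
Flux: S = L/(4πd²) = 1.07×10²⁷/(4π×(5.09×10¹⁰)²) = 3.29×10⁴ W m⁻².
Energy balance: absorbed = emitted ⇒ πR²·S(1−A) = 4πR²·σT_eq⁴, so T_eq⁴ = S(1−A)/(4σ).
T_eq = [3.29×10⁴ × 0.70 / (4 × 5.67×10⁻⁸)]^(1/4) = (1.02×10¹¹)^(1/4) = 565 K.

T_eq ≈ 565 K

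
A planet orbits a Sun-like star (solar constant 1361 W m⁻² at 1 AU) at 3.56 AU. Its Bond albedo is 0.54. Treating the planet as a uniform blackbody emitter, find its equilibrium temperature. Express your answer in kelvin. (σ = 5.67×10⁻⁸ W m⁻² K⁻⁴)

Flux at 3.56 AU: S = 1361/3.56² = 107 W m⁻².
Energy balance: absorbed = emitted ⇒ πR²·S(1−A) = 4πR²·σT_eq⁴, so T_eq⁴ = S(1−A)/(4σ).
T_eq = [107 × 0.46 / (4 × 5.67×10⁻⁸)]^(1/4) = (2.18×10⁸)^(1/4) = 121 K.

T_eq ≈ 121 K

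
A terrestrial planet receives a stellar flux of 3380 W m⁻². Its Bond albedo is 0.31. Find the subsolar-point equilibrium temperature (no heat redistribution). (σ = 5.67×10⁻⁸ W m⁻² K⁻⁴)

T_ss ≈ 450 K

At the subsolar point the surface absorbs S(1−A) and emits σT⁴ per unit area — no factor of 4, since only the local patch is in balance.
T = [3380 × 0.69 / 5.67×10⁻⁸]^(1/4) = (4.11×10¹⁰)^(1/4) = 450 K.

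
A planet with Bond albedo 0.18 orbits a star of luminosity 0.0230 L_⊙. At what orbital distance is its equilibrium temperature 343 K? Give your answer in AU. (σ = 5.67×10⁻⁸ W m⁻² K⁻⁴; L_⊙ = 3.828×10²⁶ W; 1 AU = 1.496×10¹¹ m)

L = 0.0230 × 3.828×10²⁶ = 8.80×10²⁴ W.
From T_eq⁴ = L(1−A)/(16πσd²): d = √[L(1−A)/(16πσT_eq⁴)].
d = √[8.80×10²⁴ × 0.82 / (16π × 5.67×10⁻⁸ × (343)⁴)] = 1.35×10¹⁰ m = 0.0904 AU.

d ≈ 0.0904 AU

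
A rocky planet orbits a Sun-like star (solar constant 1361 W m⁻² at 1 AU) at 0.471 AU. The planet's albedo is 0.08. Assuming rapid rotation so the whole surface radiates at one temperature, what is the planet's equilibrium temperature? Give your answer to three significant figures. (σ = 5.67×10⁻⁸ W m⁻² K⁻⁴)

Flux at 0.471 AU: S = 1361/0.471² = 6140 W m⁻².
Energy balance: absorbed = emitted ⇒ πR²·S(1−A) = 4πR²·σT_eq⁴, so T_eq⁴ = S(1−A)/(4σ).
T_eq = [6140 × 0.92 / (4 × 5.67×10⁻⁸)]^(1/4) = (2.49×10¹⁰)^(1/4) = 397 K.

T_eq ≈ 397 K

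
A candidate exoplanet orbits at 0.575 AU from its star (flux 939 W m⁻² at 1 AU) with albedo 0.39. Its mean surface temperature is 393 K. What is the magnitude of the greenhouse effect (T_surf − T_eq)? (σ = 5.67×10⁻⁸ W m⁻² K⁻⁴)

ΔT ≈ 97.4 K

S = 939/0.575² = 2840 W m⁻².
T_eq = [S(1−A)/(4σ)]^(1/4) = [2840×0.61/(4×5.67×10⁻⁸)]^(1/4) = 295.6 K.
ΔT = T_surf − T_eq = 393 − 295.6.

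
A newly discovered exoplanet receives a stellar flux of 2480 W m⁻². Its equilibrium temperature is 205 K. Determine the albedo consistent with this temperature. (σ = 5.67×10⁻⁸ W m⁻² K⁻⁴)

A ≈ 0.84

From T_eq⁴ = S(1−A)/(4σ): 1−A = 4σT_eq⁴/S.
1−A = 4 × 5.67×10⁻⁸ × (205)⁴ / 2480 = 0.162.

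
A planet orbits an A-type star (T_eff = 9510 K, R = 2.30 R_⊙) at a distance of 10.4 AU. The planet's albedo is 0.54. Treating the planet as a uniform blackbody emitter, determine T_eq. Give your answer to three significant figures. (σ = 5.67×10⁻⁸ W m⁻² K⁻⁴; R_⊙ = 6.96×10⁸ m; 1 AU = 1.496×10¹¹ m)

T_eq ≈ 178 K

R_⋆ = 2.30 × 6.96×10⁸ = 1.60×10⁹ m.
d = 10.4 AU = 1.56×10¹² m.
L = 4πR_⋆²σT_⋆⁴ = 4π(1.60×10⁹)² × 5.67×10⁻⁸ × (9510)⁴ = 1.49×10²⁸ W.
S = L/(4πd²) = 491 W m⁻².
Energy balance: absorbed = emitted ⇒ πR²·S(1−A) = 4πR²·σT_eq⁴, so T_eq⁴ = S(1−A)/(4σ).
T_eq = [491 × 0.46 / (4 × 5.67×10⁻⁸)]^(1/4) = (9.96×10⁸)^(1/4) = 178 K.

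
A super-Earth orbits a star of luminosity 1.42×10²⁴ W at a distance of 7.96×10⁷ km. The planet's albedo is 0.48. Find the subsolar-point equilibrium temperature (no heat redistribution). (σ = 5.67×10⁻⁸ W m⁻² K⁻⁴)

d = 7.96×10⁷ km = 7.96×10¹⁰ m.
Flux: S = L/(4πd²) = 1.42×10²⁴/(4π×(7.96×10¹⁰)²) = 17.8 W m⁻².
At the subsolar point the surface absorbs S(1−A) and emits σT⁴ per unit area — no factor of 4, since only the local patch is in balance.
T = [17.8 × 0.52 / 5.67×10⁻⁸]^(1/4) = (1.64×10⁸)^(1/4) = 113 K.

T_ss ≈ 113 K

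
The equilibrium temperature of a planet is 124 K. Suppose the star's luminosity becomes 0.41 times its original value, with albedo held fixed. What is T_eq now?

T_eq ≈ 99.2 K

T_eq ∝ L^(1/4) · d^(−1/2).
T′ = 124 × 0.41^(1/4) = 99.2 K.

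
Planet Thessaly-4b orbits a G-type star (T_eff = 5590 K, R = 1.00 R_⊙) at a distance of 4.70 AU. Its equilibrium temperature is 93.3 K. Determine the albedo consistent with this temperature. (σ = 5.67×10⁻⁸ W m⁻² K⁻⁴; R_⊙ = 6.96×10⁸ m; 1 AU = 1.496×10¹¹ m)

A ≈ 0.68

R_⋆ = 1.00 × 6.96×10⁸ = 6.96×10⁸ m.
d = 4.70 AU = 7.03×10¹¹ m.
L = 4πR_⋆²σT_⋆⁴ = 4π(6.96×10⁸)² × 5.67×10⁻⁸ × (5590)⁴ = 3.37×10²⁶ W.
S = L/(4πd²) = 54.2 W m⁻².
From T_eq⁴ = S(1−A)/(4σ): 1−A = 4σT_eq⁴/S.
1−A = 4 × 5.67×10⁻⁸ × (93.3)⁴ / 54.2 = 0.317.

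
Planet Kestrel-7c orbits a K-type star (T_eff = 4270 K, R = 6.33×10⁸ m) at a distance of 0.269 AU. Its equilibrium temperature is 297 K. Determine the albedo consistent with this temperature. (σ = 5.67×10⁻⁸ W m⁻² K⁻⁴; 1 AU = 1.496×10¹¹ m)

d = 0.269 AU = 4.02×10¹⁰ m.
L = 4πR_⋆²σT_⋆⁴ = 4π(6.33×10⁸)² × 5.67×10⁻⁸ × (4270)⁴ = 9.49×10²⁵ W.
S = L/(4πd²) = 4660 W m⁻².
From T_eq⁴ = S(1−A)/(4σ): 1−A = 4σT_eq⁴/S.
1−A = 4 × 5.67×10⁻⁸ × (297)⁴ / 4660 = 0.378.

A ≈ 0.62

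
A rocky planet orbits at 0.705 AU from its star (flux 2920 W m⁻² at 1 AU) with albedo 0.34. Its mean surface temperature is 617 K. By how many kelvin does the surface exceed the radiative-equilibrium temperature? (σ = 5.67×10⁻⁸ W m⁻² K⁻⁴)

ΔT ≈ 255.4 K

S = 2920/0.705² = 5875 W m⁻².
T_eq = [S(1−A)/(4σ)]^(1/4) = [5875×0.66/(4×5.67×10⁻⁸)]^(1/4) = 361.6 K.
ΔT = T_surf − T_eq = 617 − 361.6.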